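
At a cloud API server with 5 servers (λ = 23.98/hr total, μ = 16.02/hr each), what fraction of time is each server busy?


ρ = λ/(cμ) = 23.98/(5·16.02) = 23.98/80.10 = 0.2994

Final: 0.2994


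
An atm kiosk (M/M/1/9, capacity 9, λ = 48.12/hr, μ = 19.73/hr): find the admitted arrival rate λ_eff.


ρ = 2.4389; P_K = (1−ρ)ρ^9/(1−ρ^10) = 0.590063
λ_eff = λ(1 − P_K) = 48.12·(1 − 0.590063) = 48.12·0.409937 = 19.7262 /hr

Final: 19.7262 /hr


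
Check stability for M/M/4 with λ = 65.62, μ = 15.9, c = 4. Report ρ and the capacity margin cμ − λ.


Total capacity cμ = 4·15.9 = 63.60/hr
ρ = λ/(cμ) = 65.62/63.60 = 1.0318
Stable ⇔ ρ < 1: NO
Spare capacity = cμ − λ = 63.60 − 65.62 = -2.02/hr

Final: ρ = 1.0318; unstable; margin = -2.02/hr


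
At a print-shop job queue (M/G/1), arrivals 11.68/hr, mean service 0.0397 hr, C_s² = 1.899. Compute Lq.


ρ = λ·E[S] = 11.68·0.0397 = 0.4637
Lq = ρ²(1+C_s²)/(2(1−ρ)) = 0.2150·(1+1.899)/(2·0.5363)
= 0.2150·2.8990/1.0726 = 0.58113

Final: 0.58113


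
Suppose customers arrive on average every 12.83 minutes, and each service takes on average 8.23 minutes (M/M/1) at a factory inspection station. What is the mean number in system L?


λ = 60/12.83 = 4.6765 /hr
μ = 60/8.23 = 7.2904 /hr
ρ = λ/μ = 4.6765/7.2904 = 0.6415
L = ρ/(1−ρ) = 0.6415/0.3585 = 1.7891

Final: 1.7891


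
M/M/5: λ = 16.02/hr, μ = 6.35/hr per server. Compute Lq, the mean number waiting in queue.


a = λ/μ = 2.5228; ρ = a/5 = 0.5046
P₀ = 0.078197
Lq = P₀·a^c·ρ / (c!·(1−ρ)²) = 0.078197·102.19836·0.5046/(120·0.24545)
= 0.13690

Final: 0.13690


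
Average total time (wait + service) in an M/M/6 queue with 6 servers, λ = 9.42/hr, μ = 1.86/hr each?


a = 5.0645; ρ = 0.8441; P₀ = 0.004064
Lq = P₀·a^c·ρ/(c!(1−ρ)²) = 3.30762
Wq = Lq/λ = 3.30762/9.42 = 0.35113 hr
W = Wq + 1/μ = 0.35113 + 0.53763 = 0.88876 hr

Final: 0.88876 hr


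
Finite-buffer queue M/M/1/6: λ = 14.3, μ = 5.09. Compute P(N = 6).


ρ = λ/μ = 14.3/5.09 = 2.8094
P_K = (1−ρ)ρ^K/(1−ρ^(K+1)) = (-1.8094·491.710555)/(1 − 1381.426510)
= -889.715955/-1380.426510 = 0.644523

Final: 0.644523


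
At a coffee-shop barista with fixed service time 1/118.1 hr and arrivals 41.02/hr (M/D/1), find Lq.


ρ = 41.02/118.1 = 0.3473
M/D/1: Lq = ρ²/(2(1−ρ)) = 0.1206/(2·0.6527) = 0.09242

Final: 0.09242


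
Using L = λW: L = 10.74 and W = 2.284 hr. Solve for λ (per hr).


λ = L/W = 10.74/2.284 = 4.7023 /hr

Final: 4.7023 /hr


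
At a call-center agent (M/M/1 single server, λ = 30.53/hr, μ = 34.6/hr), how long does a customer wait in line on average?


ρ = 30.53/34.6 = 0.8824
Wq = ρ/(μ−λ) = 0.8824/(34.6 − 30.53) = 0.8824/4.07 = 0.2168 hr

Final: 0.2168 hr


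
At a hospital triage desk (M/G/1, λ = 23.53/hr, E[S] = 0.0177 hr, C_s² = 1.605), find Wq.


ρ = λ·E[S] = 23.53·0.0177 = 0.4165
E[S²] = E[S]²(1+C_s²) = 0.0177²·(1+1.605) = 0.0008161
Wq = λ·E[S²]/(2(1−ρ)) = 23.53·0.0008161/(2·0.5835) = 0.01645 hr

Final: 0.01645 hr


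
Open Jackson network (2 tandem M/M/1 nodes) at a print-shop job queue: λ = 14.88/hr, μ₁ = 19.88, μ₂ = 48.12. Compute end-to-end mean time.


Each node sees arrival rate λ = 14.88/hr (tandem ⇒ throughput preserved).
W₁ = 1/(μ₁−λ) = 1/(19.88−14.88) = 0.20000 hr
W₂ = 1/(μ₂−λ) = 1/(48.12−14.88) = 0.03008 hr
W_total = W₁ + W₂ = 0.20000 + 0.03008 = 0.23008 hr

Final: 0.23008 hr


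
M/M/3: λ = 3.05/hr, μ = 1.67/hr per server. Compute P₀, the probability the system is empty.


a = λ/μ = 3.05/1.67 = 1.8263; ρ = a/c = 0.6088
Σ_{k=0}^{2} a^k/k! (terms k=0..2) = 1.00000 + 1.82635 + 1.66777 = 4.49412
Tail: a^3/(3!(1−ρ)) = 6.09186/(6·0.3912) = 2.59526
P₀ = 1/(4.49412 + 2.59526) = 1/7.08938 = 0.141056

Final: 0.141056


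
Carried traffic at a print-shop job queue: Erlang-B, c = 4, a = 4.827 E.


B(4,4.827) = 0.384424 (Erlang-B)
Carried load = a(1 − B) = 4.827·(1 − 0.384424) = 4.827·0.615576 = 2.9714 E

Final: 2.9714 Erlangs


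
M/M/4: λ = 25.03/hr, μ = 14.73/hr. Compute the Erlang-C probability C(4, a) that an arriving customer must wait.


a = λ/μ = 1.6993; ρ = a/4 = 0.4248
P₀ = 0.179704 (from M/M/c formula)
C(c,a) = [a^c/(c!(1−ρ))]·P₀ = [8.33743/(24·0.5752)]·0.179704
= 0.60397·0.179704 = 0.108535

Final: 0.108535


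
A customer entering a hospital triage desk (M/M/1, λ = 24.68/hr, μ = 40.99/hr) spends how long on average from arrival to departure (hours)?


W = 1/(μ−λ) = 1/(40.99 − 24.68) = 1/16.31 = 0.06131 hr

Final: 0.06131 hr


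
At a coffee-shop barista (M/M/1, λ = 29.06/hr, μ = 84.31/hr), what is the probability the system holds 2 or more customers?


ρ = 29.06/84.31 = 0.3447
P(N ≥ n) = ρ^n = 0.3447^2 = 0.118805

Final: 0.118805


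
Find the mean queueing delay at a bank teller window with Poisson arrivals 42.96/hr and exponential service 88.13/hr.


ρ = 42.96/88.13 = 0.4875
Wq = ρ/(μ−λ) = 0.4875/(88.13 − 42.96) = 0.4875/45.17 = 0.01079 hr

Final: 0.01079 hr


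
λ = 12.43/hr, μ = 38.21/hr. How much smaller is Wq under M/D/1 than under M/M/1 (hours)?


ρ = 12.43/38.21 = 0.3253
Wq(M/M/1) = ρ/(μ−λ) = 0.3253/25.78 = 0.01262 hr
Wq(M/D/1) = ρ/(2(μ−λ)) = 0.006309 hr
Savings = 0.01262 − 0.006309 = 0.006309 hr

Final: 0.006309 hr


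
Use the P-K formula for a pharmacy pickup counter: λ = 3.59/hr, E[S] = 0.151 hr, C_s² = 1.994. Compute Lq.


ρ = λ·E[S] = 3.59·0.151 = 0.5421
Lq = ρ²(1+C_s²)/(2(1−ρ)) = 0.2939·(1+1.994)/(2·0.4579)
= 0.2939·2.9940/0.9158 = 0.96069

Final: 0.96069


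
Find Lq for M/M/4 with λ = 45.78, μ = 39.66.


a = λ/μ = 1.1543; ρ = a/4 = 0.2886
P₀ = 0.314381
Lq = P₀·a^c·ρ / (c!·(1−ρ)²) = 0.314381·1.77538·0.2886/(24·0.50612)
= 0.01326

Final: 0.01326


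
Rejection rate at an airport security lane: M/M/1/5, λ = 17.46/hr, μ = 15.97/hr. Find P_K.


ρ = λ/μ = 17.46/15.97 = 1.0933
P_K = (1−ρ)ρ^K/(1−ρ^(K+1)) = (-0.09330·1.562056)/(1 − 1.707796)
= -0.145740/-0.707796 = 0.205906

Final: 0.205906


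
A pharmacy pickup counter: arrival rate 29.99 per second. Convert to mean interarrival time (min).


Mean interarrival time = 1/λ = 1/29.99 second = 0.03334 second
In minutes: 0.03334 × 0.0166667 = 0.0005557 min

Final: 0.0005557 min


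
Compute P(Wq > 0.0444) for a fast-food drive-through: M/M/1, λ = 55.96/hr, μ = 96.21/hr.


ρ = 55.96/96.21 = 0.5816
P(Wq > t) = ρ·e^{−(μ−λ)t} = 0.5816·e^{−1.7871}
= 0.5816·0.167445 = 0.097393

Final: 0.097393


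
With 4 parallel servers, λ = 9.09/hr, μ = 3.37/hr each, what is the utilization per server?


ρ = λ/(cμ) = 9.09/(4·3.37) = 9.09/13.48 = 0.6743

Final: 0.6743


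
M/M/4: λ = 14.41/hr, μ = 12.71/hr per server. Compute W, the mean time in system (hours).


a = 1.1338; ρ = 0.2834; P₀ = 0.320985
Lq = P₀·a^c·ρ/(c!(1−ρ)²) = 0.01220
Wq = Lq/λ = 0.01220/14.41 = 0.0008465 hr
W = Wq + 1/μ = 0.0008465 + 0.07868 = 0.07952 hr

Final: 0.07952 hr


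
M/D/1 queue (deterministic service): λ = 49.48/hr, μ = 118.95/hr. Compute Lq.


ρ = 49.48/118.95 = 0.4160
M/D/1: Lq = ρ²/(2(1−ρ)) = 0.1730/(2·0.5840) = 0.14814

Final: 0.14814


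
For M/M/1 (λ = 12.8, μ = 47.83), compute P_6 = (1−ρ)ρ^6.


ρ = 12.8/47.83 = 0.2676
P_n = (1−ρ)·ρ^n = (1 − 0.2676)·0.2676^6 = 0.7324·0.0003673 = 0.0002690

Final: 0.0002690


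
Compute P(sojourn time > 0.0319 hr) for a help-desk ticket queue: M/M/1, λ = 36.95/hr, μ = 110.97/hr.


W ~ Exponential(μ−λ) for M/M/1.
μ − λ = 110.97 − 36.95 = 74.0200
P(W > t) = e^{−(μ−λ)t} = e^{−2.3612} = 0.094303

Final: 0.094303


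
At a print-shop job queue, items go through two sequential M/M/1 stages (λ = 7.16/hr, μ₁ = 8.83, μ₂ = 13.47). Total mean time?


Each node sees arrival rate λ = 7.16/hr (tandem ⇒ throughput preserved).
W₁ = 1/(μ₁−λ) = 1/(8.83−7.16) = 0.59880 hr
W₂ = 1/(μ₂−λ) = 1/(13.47−7.16) = 0.15848 hr
W_total = W₁ + W₂ = 0.59880 + 0.15848 = 0.75728 hr

Final: 0.75728 hr


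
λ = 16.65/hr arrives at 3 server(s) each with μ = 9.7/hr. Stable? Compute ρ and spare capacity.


Total capacity cμ = 3·9.7 = 29.10/hr
ρ = λ/(cμ) = 16.65/29.10 = 0.5722
Stable ⇔ ρ < 1: YES
Spare capacity = cμ − λ = 29.10 − 16.65 = 12.45/hr

Final: ρ = 0.5722; stable; margin = 12.45/hr


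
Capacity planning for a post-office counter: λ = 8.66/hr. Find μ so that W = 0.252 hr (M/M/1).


W = 1/(μ−λ) ⇒ μ − λ = 1/W = 1/0.252 = 3.9683
μ = λ + 1/W = 8.66 + 3.9683 = 12.6283 per hr

Final: 12.6283 /hr


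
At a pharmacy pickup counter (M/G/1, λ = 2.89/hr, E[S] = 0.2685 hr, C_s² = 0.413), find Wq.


ρ = λ·E[S] = 2.89·0.2685 = 0.7760
E[S²] = E[S]²(1+C_s²) = 0.2685²·(1+0.413) = 0.101866
Wq = λ·E[S²]/(2(1−ρ)) = 2.89·0.101866/(2·0.2240) = 0.65703 hr

Final: 0.65703 hr


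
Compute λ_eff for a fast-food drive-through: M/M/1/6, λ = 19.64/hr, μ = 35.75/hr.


ρ = 0.5494; P_K = (1−ρ)ρ^6/(1−ρ^7) = 0.012578
λ_eff = λ(1 − P_K) = 19.64·(1 − 0.012578) = 19.64·0.987422 = 19.3930 /hr

Final: 19.3930 /hr


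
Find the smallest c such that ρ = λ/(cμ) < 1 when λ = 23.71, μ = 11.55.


Stability requires cμ > λ ⇔ c > λ/μ.
λ/μ = 23.71/11.55 = 2.0528
Minimum integer c = ⌊2.0528⌋ + 1 = 3
Check: 3·11.55 = 34.65 > 23.71, while 2·11.55 = 23.10 ≤ 23.71

Final: 3 servers


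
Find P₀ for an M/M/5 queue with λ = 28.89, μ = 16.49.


a = λ/μ = 28.89/16.49 = 1.7520; ρ = a/c = 0.3504
Σ_{k=0}^{4} a^k/k! (terms k=0..4) = 1.00000 + 1.75197 + 1.53470 + 0.89625 + 0.39255 = 5.57547
Tail: a^5/(5!(1−ρ)) = 16.50572/(120·0.6496) = 0.21174
P₀ = 1/(5.57547 + 0.21174) = 1/5.78721 = 0.172795

Final: 0.172795


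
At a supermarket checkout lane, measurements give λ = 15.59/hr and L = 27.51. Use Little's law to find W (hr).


W = L/λ = 27.51/15.59 = 1.7646 hr

Final: 1.7646 hr


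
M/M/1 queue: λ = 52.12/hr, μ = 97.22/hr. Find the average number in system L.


ρ = λ/μ = 52.12/97.22 = 0.5361
L = ρ/(1−ρ) = 0.5361/(1 − 0.5361) = 0.5361/0.4639 = 1.1557

Final: 1.1557


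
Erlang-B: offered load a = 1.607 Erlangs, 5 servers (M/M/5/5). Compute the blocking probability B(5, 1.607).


B(c,a) = (a^c/c!) / Σ_{k=0}^{c} a^k/k!
a^5/5! = 0.089310
Σ terms (k=0..5): 1.00000 + 1.60700 + 1.29122 + 0.69167 + 0.27788 + 0.08931 = 4.957077
B = 0.089310/4.957077 = 0.018017

Final: 0.018017


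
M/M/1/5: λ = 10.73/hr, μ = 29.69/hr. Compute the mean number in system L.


ρ = 10.73/29.69 = 0.3614
L = ρ[1 − (K+1)ρ^K + Kρ^(K+1)] / [(1−ρ)(1−ρ^(K+1))]
Numerator: 0.3614·(1 − 6·0.006165 + 5·0.002228) = 0.352059
Denominator: (0.6386)·(0.997772) = 0.637176
L = 0.352059/0.637176 = 0.5525

Final: 0.5525


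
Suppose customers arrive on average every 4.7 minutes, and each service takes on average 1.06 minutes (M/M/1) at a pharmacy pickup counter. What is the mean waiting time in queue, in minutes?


λ = 60/4.7 = 12.7660 /hr
μ = 60/1.06 = 56.6038 /hr
ρ = λ/μ = 12.7660/56.6038 = 0.2255
Wq = ρ/(μ−λ) = 0.2255/(56.6038−12.7660) = 0.005145 hr
In minutes: 0.005145·60 = 0.3087 min

Final: 0.3087 min


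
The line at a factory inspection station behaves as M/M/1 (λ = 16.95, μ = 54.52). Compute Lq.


ρ = 16.95/54.52 = 0.3109
Lq = ρ²/(1−ρ) = 0.09666/0.6891 = 0.1403

Final: 0.1403


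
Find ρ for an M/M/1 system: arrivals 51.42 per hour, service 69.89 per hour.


ρ = λ/μ = 51.42/69.89 = 0.7357

Final: 0.7357


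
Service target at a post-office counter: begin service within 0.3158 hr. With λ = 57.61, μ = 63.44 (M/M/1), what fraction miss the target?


ρ = 57.61/63.44 = 0.9081
P(Wq > t) = ρ·e^{−(μ−λ)t} = 0.9081·e^{−1.8411}
= 0.9081·0.158641 = 0.144062

Final: 0.144062


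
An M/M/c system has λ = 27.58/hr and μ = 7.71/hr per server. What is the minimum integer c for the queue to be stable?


Stability requires cμ > λ ⇔ c > λ/μ.
λ/μ = 27.58/7.71 = 3.5772
Minimum integer c = ⌊3.5772⌋ + 1 = 4
Check: 4·7.71 = 30.84 > 27.58, while 3·7.71 = 23.13 ≤ 27.58

Final: 4 servers


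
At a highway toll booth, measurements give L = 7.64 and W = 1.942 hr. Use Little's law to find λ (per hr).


λ = L/W = 7.64/1.942 = 3.9341 /hr

Final: 3.9341 /hr


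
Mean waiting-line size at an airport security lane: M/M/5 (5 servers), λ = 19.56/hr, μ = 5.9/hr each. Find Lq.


a = λ/μ = 3.3153; ρ = a/5 = 0.6631
P₀ = 0.032445
Lq = P₀·a^c·ρ / (c!·(1−ρ)²) = 0.032445·400.48310·0.6631/(120·0.11353)
= 0.63236

Final: 0.63236


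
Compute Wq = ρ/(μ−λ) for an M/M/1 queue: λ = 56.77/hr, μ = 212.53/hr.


ρ = 56.77/212.53 = 0.2671
Wq = ρ/(μ−λ) = 0.2671/(212.53 − 56.77) = 0.2671/155.76 = 0.001715 hr

Final: 0.001715 hr


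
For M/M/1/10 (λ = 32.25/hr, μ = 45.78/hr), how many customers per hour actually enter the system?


ρ = 0.7045; P_K = (1−ρ)ρ^10/(1−ρ^11) = 0.009088
λ_eff = λ(1 − P_K) = 32.25·(1 − 0.009088) = 32.25·0.990912 = 31.9569 /hr

Final: 31.9569 /hr


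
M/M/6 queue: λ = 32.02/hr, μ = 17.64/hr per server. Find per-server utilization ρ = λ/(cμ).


ρ = λ/(cμ) = 32.02/(6·17.64) = 32.02/105.84 = 0.3025

Final: 0.3025


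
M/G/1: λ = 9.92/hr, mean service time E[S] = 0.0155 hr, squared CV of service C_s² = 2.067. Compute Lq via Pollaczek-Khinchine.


ρ = λ·E[S] = 9.92·0.0155 = 0.1538
Lq = ρ²(1+C_s²)/(2(1−ρ)) = 0.02364·(1+2.067)/(2·0.8462)
= 0.02364·3.0670/1.6925 = 0.04284

Final: 0.04284


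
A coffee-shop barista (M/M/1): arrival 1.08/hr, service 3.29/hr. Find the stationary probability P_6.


ρ = 1.08/3.29 = 0.3283
P_n = (1−ρ)·ρ^n = (1 − 0.3283)·0.3283^6 = 0.6717·0.001251 = 0.0008405

Final: 0.0008405


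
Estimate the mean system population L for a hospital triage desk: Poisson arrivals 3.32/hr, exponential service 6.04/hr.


ρ = λ/μ = 3.32/6.04 = 0.5497
L = ρ/(1−ρ) = 0.5497/(1 − 0.5497) = 0.5497/0.4503 = 1.2206

Final: 1.2206


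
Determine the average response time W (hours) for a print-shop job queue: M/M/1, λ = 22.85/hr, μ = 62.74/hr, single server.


W = 1/(μ−λ) = 1/(62.74 − 22.85) = 1/39.89 = 0.02507 hr

Final: 0.02507 hr


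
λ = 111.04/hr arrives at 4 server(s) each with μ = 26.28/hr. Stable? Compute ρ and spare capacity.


Total capacity cμ = 4·26.28 = 105.12/hr
ρ = λ/(cμ) = 111.04/105.12 = 1.0563
Stable ⇔ ρ < 1: NO
Spare capacity = cμ − λ = 105.12 − 111.04 = -5.92/hr

Final: ρ = 1.0563; unstable; margin = -5.92/hr


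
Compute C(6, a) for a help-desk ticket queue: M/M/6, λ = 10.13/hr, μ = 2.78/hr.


a = λ/μ = 3.6439; ρ = a/6 = 0.6073
P₀ = 0.024798 (from M/M/c formula)
C(c,a) = [a^c/(c!(1−ρ))]·P₀ = [2340.92714/(720·0.3927)]·0.024798
= 8.27962·0.024798 = 0.205318

Final: 0.205318


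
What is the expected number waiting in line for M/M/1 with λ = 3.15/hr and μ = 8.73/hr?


ρ = 3.15/8.73 = 0.3608
Lq = ρ²/(1−ρ) = 0.1302/0.6392 = 0.2037

Final: 0.2037


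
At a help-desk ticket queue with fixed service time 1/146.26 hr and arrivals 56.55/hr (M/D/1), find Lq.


ρ = 56.55/146.26 = 0.3866
M/D/1: Lq = ρ²/(2(1−ρ)) = 0.1495/(2·0.6134) = 0.12186

Final: 0.12186


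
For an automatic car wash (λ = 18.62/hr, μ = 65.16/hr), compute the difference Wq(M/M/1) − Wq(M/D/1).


ρ = 18.62/65.16 = 0.2858
Wq(M/M/1) = ρ/(μ−λ) = 0.2858/46.54 = 0.006140 hr
Wq(M/D/1) = ρ/(2(μ−λ)) = 0.003070 hr
Savings = 0.006140 − 0.003070 = 0.003070 hr

Final: 0.003070 hr


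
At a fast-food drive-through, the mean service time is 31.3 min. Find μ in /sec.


μ = 1/(service time) in consistent units.
1 second = 0.0166667 min, so μ = 0.0166667/31.3 = 0.0005325 per second

Final: 0.0005325 /sec


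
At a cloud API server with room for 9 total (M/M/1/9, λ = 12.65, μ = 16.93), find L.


ρ = 12.65/16.93 = 0.7472
L = ρ[1 − (K+1)ρ^K + Kρ^(K+1)] / [(1−ρ)(1−ρ^(K+1))]
Numerator: 0.7472·(1 − 10·0.072594 + 9·0.054242) = 0.569538
Denominator: (0.2528)·(0.945758) = 0.239093
L = 0.569538/0.239093 = 2.3821

Final: 2.3821


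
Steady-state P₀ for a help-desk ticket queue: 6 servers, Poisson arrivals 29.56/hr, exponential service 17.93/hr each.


a = λ/μ = 29.56/17.93 = 1.6486; ρ = a/c = 0.2748
Σ_{k=0}^{5} a^k/k! (terms k=0..5) = 1.00000 + 1.64863 + 1.35900 + 0.74683 + 0.30781 + 0.10149 = 5.16376
Tail: a^6/(6!(1−ρ)) = 20.07913/(720·0.7252) = 0.03845
P₀ = 1/(5.16376 + 0.03845) = 1/5.20222 = 0.192226

Final: 0.192226


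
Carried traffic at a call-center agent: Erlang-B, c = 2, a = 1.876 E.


B(2,1.876) = 0.379596 (Erlang-B)
Carried load = a(1 − B) = 1.876·(1 − 0.379596) = 1.876·0.620404 = 1.1639 E

Final: 1.1639 Erlangs


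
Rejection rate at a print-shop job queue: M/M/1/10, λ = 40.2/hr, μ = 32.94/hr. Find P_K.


ρ = λ/μ = 40.2/32.94 = 1.2204
P_K = (1−ρ)ρ^K/(1−ρ^(K+1)) = (-0.2204·7.328660)/(1 − 8.943902)
= -1.615242/-7.943902 = 0.203331

Final: 0.203331


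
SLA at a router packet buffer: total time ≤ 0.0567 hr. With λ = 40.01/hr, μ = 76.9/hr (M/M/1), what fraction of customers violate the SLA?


W ~ Exponential(μ−λ) for M/M/1.
μ − λ = 76.9 − 40.01 = 36.8900
P(W > t) = e^{−(μ−λ)t} = e^{−2.0917} = 0.123482

Final: 0.123482


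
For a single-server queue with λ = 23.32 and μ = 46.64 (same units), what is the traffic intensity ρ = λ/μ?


ρ = λ/μ = 23.32/46.64 = 0.5000

Final: 0.5000


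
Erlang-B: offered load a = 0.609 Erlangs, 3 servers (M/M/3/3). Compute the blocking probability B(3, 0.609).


B(c,a) = (a^c/c!) / Σ_{k=0}^{c} a^k/k!
a^3/3! = 0.037644
Σ terms (k=0..3): 1.00000 + 0.60900 + 0.18544 + 0.03764 = 1.832085
B = 0.037644/1.832085 = 0.020547

Final: 0.020547


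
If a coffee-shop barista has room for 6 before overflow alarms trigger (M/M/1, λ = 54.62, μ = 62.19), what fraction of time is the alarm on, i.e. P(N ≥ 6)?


ρ = 54.62/62.19 = 0.8783
P(N ≥ n) = ρ^n = 0.8783^6 = 0.458973

Final: 0.458973


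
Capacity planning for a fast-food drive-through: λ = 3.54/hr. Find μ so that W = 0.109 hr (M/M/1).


W = 1/(μ−λ) ⇒ μ − λ = 1/W = 1/0.109 = 9.1743
μ = λ + 1/W = 3.54 + 9.1743 = 12.7143 per hr

Final: 12.7143 /hr


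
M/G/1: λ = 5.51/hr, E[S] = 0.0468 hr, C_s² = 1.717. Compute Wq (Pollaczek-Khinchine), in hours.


ρ = λ·E[S] = 5.51·0.0468 = 0.2579
E[S²] = E[S]²(1+C_s²) = 0.0468²·(1+1.717) = 0.005951
Wq = λ·E[S²]/(2(1−ρ)) = 5.51·0.005951/(2·0.7421) = 0.02209 hr

Final: 0.02209 hr


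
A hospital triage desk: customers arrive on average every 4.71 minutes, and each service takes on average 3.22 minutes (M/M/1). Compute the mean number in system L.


λ = 60/4.71 = 12.7389 /hr
μ = 60/3.22 = 18.6335 /hr
ρ = λ/μ = 12.7389/18.6335 = 0.6837
L = ρ/(1−ρ) = 0.6837/0.3163 = 2.1611

Final: 2.1611


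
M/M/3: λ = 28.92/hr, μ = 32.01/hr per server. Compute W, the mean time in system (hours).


a = 0.9035; ρ = 0.3012; P₀ = 0.402015
Lq = P₀·a^c·ρ/(c!(1−ρ)²) = 0.03047
Wq = Lq/λ = 0.03047/28.92 = 0.001054 hr
W = Wq + 1/μ = 0.001054 + 0.03124 = 0.03229 hr

Final: 0.03229 hr


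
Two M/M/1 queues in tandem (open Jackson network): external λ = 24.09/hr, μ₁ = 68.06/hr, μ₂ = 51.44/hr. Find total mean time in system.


Each node sees arrival rate λ = 24.09/hr (tandem ⇒ throughput preserved).
W₁ = 1/(μ₁−λ) = 1/(68.06−24.09) = 0.02274 hr
W₂ = 1/(μ₂−λ) = 1/(51.44−24.09) = 0.03656 hr
W_total = W₁ + W₂ = 0.02274 + 0.03656 = 0.05931 hr

Final: 0.05931 hr


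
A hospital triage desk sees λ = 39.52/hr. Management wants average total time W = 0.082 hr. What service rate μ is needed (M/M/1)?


W = 1/(μ−λ) ⇒ μ − λ = 1/W = 1/0.082 = 12.1951
μ = λ + 1/W = 39.52 + 12.1951 = 51.7151 per hr

Final: 51.7151 /hr


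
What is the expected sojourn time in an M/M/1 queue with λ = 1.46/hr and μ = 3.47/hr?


W = 1/(μ−λ) = 1/(3.47 − 1.46) = 1/2.01 = 0.4975 hr

Final: 0.4975 hr


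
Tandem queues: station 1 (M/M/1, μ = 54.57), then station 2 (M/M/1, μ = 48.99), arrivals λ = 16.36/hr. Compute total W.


Each node sees arrival rate λ = 16.36/hr (tandem ⇒ throughput preserved).
W₁ = 1/(μ₁−λ) = 1/(54.57−16.36) = 0.02617 hr
W₂ = 1/(μ₂−λ) = 1/(48.99−16.36) = 0.03065 hr
W_total = W₁ + W₂ = 0.02617 + 0.03065 = 0.05682 hr

Final: 0.05682 hr


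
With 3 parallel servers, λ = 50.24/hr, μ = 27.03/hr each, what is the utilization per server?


ρ = λ/(cμ) = 50.24/(3·27.03) = 50.24/81.09 = 0.6196

Final: 0.6196


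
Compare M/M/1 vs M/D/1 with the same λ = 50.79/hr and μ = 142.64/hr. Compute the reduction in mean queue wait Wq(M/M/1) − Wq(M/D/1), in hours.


ρ = 50.79/142.64 = 0.3561
Wq(M/M/1) = ρ/(μ−λ) = 0.3561/91.85 = 0.003877 hr
Wq(M/D/1) = ρ/(2(μ−λ)) = 0.001938 hr
Savings = 0.003877 − 0.001938 = 0.001938 hr

Final: 0.001938 hr


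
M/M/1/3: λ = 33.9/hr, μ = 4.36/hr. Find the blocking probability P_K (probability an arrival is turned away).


ρ = λ/μ = 33.9/4.36 = 7.7752
P_K = (1−ρ)ρ^K/(1−ρ^(K+1)) = (-6.7752·470.045205)/(1 − 3654.709278)
= -3184.664073/-3653.709278 = 0.871625

Final: 0.871625


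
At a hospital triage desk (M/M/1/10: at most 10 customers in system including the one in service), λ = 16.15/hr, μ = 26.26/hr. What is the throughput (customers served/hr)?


ρ = 0.6150; P_K = (1−ρ)ρ^10/(1−ρ^11) = 0.002994
λ_eff = λ(1 − P_K) = 16.15·(1 − 0.002994) = 16.15·0.997006 = 16.1016 /hr

Final: 16.1016 /hr


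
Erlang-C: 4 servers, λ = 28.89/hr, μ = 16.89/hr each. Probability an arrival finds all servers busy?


a = λ/μ = 1.7105; ρ = a/4 = 0.4276
P₀ = 0.177603 (from M/M/c formula)
C(c,a) = [a^c/(c!(1−ρ))]·P₀ = [8.55996/(24·0.5724)]·0.177603
= 0.62313·0.177603 = 0.110669

Final: 0.110669


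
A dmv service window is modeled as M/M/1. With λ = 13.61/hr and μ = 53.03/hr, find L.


ρ = λ/μ = 13.61/53.03 = 0.2566
L = ρ/(1−ρ) = 0.2566/(1 − 0.2566) = 0.2566/0.7434 = 0.3453

Final: 0.3453


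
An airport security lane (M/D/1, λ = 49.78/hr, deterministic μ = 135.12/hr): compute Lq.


ρ = 49.78/135.12 = 0.3684
M/D/1: Lq = ρ²/(2(1−ρ)) = 0.1357/(2·0.6316) = 0.10745

Final: 0.10745


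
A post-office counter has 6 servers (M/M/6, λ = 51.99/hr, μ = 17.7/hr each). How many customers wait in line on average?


a = λ/μ = 2.9373; ρ = a/6 = 0.4895
P₀ = 0.052231
Lq = P₀·a^c·ρ / (c!·(1−ρ)²) = 0.052231·642.21332·0.4895/(720·0.26056)
= 0.08753

Final: 0.08753


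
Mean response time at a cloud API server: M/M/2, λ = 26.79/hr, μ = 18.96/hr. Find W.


a = 1.4130; ρ = 0.7065; P₀ = 0.171998
Lq = P₀·a^c·ρ/(c!(1−ρ)²) = 1.40803
Wq = Lq/λ = 1.40803/26.79 = 0.05256 hr
W = Wq + 1/μ = 0.05256 + 0.05274 = 0.10530 hr

Final: 0.10530 hr


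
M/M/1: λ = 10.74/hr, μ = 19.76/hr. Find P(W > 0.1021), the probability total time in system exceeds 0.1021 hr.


W ~ Exponential(μ−λ) for M/M/1.
μ − λ = 19.76 − 10.74 = 9.0200
P(W > t) = e^{−(μ−λ)t} = e^{−0.9209} = 0.398144

Final: 0.398144


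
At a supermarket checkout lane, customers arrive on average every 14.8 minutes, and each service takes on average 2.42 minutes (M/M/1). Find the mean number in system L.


λ = 60/14.8 = 4.0541 /hr
μ = 60/2.42 = 24.7934 /hr
ρ = λ/μ = 4.0541/24.7934 = 0.1635
L = ρ/(1−ρ) = 0.1635/0.8365 = 0.1955

Final: 0.1955


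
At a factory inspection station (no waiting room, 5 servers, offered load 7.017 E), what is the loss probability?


B(c,a) = (a^c/c!) / Σ_{k=0}^{c} a^k/k!
a^5/5! = 141.767322
Σ terms (k=0..5): 1.00000 + 7.01700 + 24.61914 + 57.58418 + 101.01705 + 141.76732 = 333.004692
B = 141.767322/333.004692 = 0.425722

Final: 0.425722


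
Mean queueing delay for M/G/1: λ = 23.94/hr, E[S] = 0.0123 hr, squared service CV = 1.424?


ρ = λ·E[S] = 23.94·0.0123 = 0.2945
E[S²] = E[S]²(1+C_s²) = 0.0123²·(1+1.424) = 0.0003667
Wq = λ·E[S²]/(2(1−ρ)) = 23.94·0.0003667/(2·0.7055) = 0.006222 hr

Final: 0.006222 hr


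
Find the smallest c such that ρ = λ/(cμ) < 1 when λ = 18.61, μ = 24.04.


Stability requires cμ > λ ⇔ c > λ/μ.
λ/μ = 18.61/24.04 = 0.7741
Minimum integer c = ⌊0.7741⌋ + 1 = 1
Check: 1·24.04 = 24.04 > 18.61, while 0·24.04 = 0.00 ≤ 18.61

Final: 1 servers


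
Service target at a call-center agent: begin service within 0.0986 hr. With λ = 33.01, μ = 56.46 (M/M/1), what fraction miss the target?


ρ = 33.01/56.46 = 0.5847
P(Wq > t) = ρ·e^{−(μ−λ)t} = 0.5847·e^{−2.3122}
= 0.5847·0.099046 = 0.057908

Final: 0.057908


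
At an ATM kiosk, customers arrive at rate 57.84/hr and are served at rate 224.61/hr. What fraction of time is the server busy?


ρ = λ/μ = 57.84/224.61 = 0.2575

Final: 0.2575


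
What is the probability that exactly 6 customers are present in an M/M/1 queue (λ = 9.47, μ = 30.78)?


ρ = 9.47/30.78 = 0.3077
P_n = (1−ρ)·ρ^n = (1 − 0.3077)·0.3077^6 = 0.6923·0.0008482 = 0.0005872

Final: 0.0005872


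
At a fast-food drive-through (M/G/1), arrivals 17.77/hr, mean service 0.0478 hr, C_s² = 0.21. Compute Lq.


ρ = λ·E[S] = 17.77·0.0478 = 0.8494
Lq = ρ²(1+C_s²)/(2(1−ρ)) = 0.7215·(1+0.21)/(2·0.1506)
= 0.7215·1.2100/0.3012 = 2.89853

Final: 2.89853


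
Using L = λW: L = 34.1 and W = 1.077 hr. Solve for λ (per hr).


λ = L/W = 34.1/1.077 = 31.6620 /hr

Final: 31.6620 /hr


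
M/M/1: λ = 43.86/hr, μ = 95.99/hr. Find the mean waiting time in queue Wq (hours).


ρ = 43.86/95.99 = 0.4569
Wq = ρ/(μ−λ) = 0.4569/(95.99 − 43.86) = 0.4569/52.13 = 0.008765 hr

Final: 0.008765 hr


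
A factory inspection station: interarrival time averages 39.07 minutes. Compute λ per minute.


λ = 1/(interarrival time) in consistent units.
1 minute = 1 min, so λ = 1/39.07 = 0.02560 per minute

Final: 0.02560 /min


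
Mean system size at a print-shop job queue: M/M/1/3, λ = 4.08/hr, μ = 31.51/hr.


ρ = 4.08/31.51 = 0.1295
L = ρ[1 − (K+1)ρ^K + Kρ^(K+1)] / [(1−ρ)(1−ρ^(K+1))]
Numerator: 0.1295·(1 − 4·0.002171 + 3·0.0002811) = 0.128468
Denominator: (0.8705)·(0.999719) = 0.870273
L = 0.128468/0.870273 = 0.1476

Final: 0.1476


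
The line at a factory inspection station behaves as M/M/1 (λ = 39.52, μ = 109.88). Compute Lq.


ρ = 39.52/109.88 = 0.3597
Lq = ρ²/(1−ρ) = 0.1294/0.6403 = 0.2020

Final: 0.2020


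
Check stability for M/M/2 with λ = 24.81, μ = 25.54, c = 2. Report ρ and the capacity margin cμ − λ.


Total capacity cμ = 2·25.54 = 51.08/hr
ρ = λ/(cμ) = 24.81/51.08 = 0.4857
Stable ⇔ ρ < 1: YES
Spare capacity = cμ − λ = 51.08 − 24.81 = 26.27/hr

Final: ρ = 0.4857; stable; margin = 26.27/hr


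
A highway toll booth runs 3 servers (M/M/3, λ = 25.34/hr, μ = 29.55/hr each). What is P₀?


a = λ/μ = 25.34/29.55 = 0.8575; ρ = a/c = 0.2858
Σ_{k=0}^{2} a^k/k! (terms k=0..2) = 1.00000 + 0.85753 + 0.36768 = 2.22521
Tail: a^3/(3!(1−ρ)) = 0.63059/(6·0.7142) = 0.14716
P₀ = 1/(2.22521 + 0.14716) = 1/2.37237 = 0.421519

Final: 0.421519


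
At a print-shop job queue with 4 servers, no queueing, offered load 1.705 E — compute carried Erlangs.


B(4,1.705) = 0.065980 (Erlang-B)
Carried load = a(1 − B) = 1.705·(1 − 0.065980) = 1.705·0.934020 = 1.5925 E

Final: 1.5925 Erlangs


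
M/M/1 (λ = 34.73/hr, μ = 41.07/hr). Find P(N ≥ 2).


ρ = 34.73/41.07 = 0.8456
P(N ≥ n) = ρ^n = 0.8456^2 = 0.715089

Final: 0.715089


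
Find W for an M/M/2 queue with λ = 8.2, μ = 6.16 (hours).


a = 1.3312; ρ = 0.6656; P₀ = 0.200780
Lq = P₀·a^c·ρ/(c!(1−ρ)²) = 1.05873
Wq = Lq/λ = 1.05873/8.2 = 0.12911 hr
W = Wq + 1/μ = 0.12911 + 0.16234 = 0.29145 hr

Final: 0.29145 hr


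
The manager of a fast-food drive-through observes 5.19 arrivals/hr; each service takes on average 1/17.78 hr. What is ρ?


ρ = λ/μ = 5.19/17.78 = 0.2919

Final: 0.2919


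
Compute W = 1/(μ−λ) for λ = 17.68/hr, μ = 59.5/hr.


W = 1/(μ−λ) = 1/(59.5 − 17.68) = 1/41.82 = 0.02391 hr

Final: 0.02391 hr


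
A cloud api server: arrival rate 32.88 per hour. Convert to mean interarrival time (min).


Mean interarrival time = 1/λ = 1/32.88 hour = 0.03041 hour
In minutes: 0.03041 × 60 = 1.8248 min

Final: 1.8248 min


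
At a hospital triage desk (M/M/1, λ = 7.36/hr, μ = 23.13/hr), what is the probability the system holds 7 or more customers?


ρ = 7.36/23.13 = 0.3182
P(N ≥ n) = ρ^n = 0.3182^7 = 0.0003303

Final: 0.0003303


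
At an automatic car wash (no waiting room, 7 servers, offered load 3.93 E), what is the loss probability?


B(c,a) = (a^c/c!) / Σ_{k=0}^{c} a^k/k!
a^7/7! = 2.872879
Σ terms (k=0..7): 1.00000 + 3.93000 + 7.72245 + 10.11641 + 9.93937 + 7.81235 + 5.11709 + 2.87288 = 48.510544
B = 2.872879/48.510544 = 0.059222

Final: 0.059222


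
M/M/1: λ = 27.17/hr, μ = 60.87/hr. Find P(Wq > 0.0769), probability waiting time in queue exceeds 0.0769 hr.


ρ = 27.17/60.87 = 0.4464
P(Wq > t) = ρ·e^{−(μ−λ)t} = 0.4464·e^{−2.5915}
= 0.4464·0.074905 = 0.033435

Final: 0.033435


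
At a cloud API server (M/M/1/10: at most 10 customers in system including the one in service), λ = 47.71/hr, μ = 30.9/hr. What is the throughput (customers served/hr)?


ρ = 1.5440; P_K = (1−ρ)ρ^10/(1−ρ^11) = 0.355326
λ_eff = λ(1 − P_K) = 47.71·(1 − 0.355326) = 47.71·0.644674 = 30.7574 /hr

Final: 30.7574 /hr


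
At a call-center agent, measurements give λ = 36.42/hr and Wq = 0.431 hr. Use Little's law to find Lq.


Lq = λWq = 36.42·0.431 = 15.6970

Final: 15.6970


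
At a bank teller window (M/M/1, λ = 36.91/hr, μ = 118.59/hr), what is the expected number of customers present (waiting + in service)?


ρ = λ/μ = 36.91/118.59 = 0.3112
L = ρ/(1−ρ) = 0.3112/(1 − 0.3112) = 0.3112/0.6888 = 0.4519

Final: 0.4519


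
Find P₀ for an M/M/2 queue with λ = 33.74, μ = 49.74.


a = λ/μ = 33.74/49.74 = 0.6783; ρ = a/c = 0.3392
Σ_{k=0}^{1} a^k/k! (terms k=0..1) = 1.00000 + 0.67833 = 1.67833
Tail: a^2/(2!(1−ρ)) = 0.46013/(2·0.6608) = 0.34814
P₀ = 1/(1.67833 + 0.34814) = 1/2.02647 = 0.493469

Final: 0.493469


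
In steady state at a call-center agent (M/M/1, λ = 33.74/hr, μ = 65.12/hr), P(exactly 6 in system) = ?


ρ = 33.74/65.12 = 0.5181
P_n = (1−ρ)·ρ^n = (1 − 0.5181)·0.5181^6 = 0.4819·0.019346 = 0.009322

Final: 0.009322


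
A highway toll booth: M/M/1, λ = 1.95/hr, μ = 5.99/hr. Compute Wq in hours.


ρ = 1.95/5.99 = 0.3255
Wq = ρ/(μ−λ) = 0.3255/(5.99 − 1.95) = 0.3255/4.04 = 0.08058 hr

Final: 0.08058 hr


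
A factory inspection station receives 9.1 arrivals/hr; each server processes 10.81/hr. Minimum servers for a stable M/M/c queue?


Stability requires cμ > λ ⇔ c > λ/μ.
λ/μ = 9.1/10.81 = 0.8418
Minimum integer c = ⌊0.8418⌋ + 1 = 1
Check: 1·10.81 = 10.81 > 9.1, while 0·10.81 = 0.00 ≤ 9.1

Final: 1 servers


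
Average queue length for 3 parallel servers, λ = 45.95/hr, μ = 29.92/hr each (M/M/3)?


a = λ/μ = 1.5358; ρ = a/3 = 0.5119
P₀ = 0.201941
Lq = P₀·a^c·ρ / (c!·(1−ρ)²) = 0.201941·3.62219·0.5119/(6·0.23822)
= 0.26198

Final: 0.26198


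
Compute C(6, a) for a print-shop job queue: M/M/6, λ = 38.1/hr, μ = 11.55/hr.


a = λ/μ = 3.2987; ρ = a/6 = 0.5498
P₀ = 0.035862 (from M/M/c formula)
C(c,a) = [a^c/(c!(1−ρ))]·P₀ = [1288.42146/(720·0.4502)]·0.035862
= 3.97470·0.035862 = 0.142539

Final: 0.142539


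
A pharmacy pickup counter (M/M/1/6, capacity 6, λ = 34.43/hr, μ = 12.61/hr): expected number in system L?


ρ = 34.43/12.61 = 2.7304
L = ρ[1 − (K+1)ρ^K + Kρ^(K+1)] / [(1−ρ)(1−ρ^(K+1))]
Numerator: 2.7304·(1 − 7·414.315916 + 6·1131.236874) = 10616.262056
Denominator: (-1.7304)·(-1130.236874) = 1955.731054
L = 10616.262056/1955.731054 = 5.4283

Final: 5.4283


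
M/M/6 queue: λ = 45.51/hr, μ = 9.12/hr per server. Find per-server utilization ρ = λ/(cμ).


ρ = λ/(cμ) = 45.51/(6·9.12) = 45.51/54.72 = 0.8317

Final: 0.8317


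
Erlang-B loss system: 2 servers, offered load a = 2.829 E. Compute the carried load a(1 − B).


B(2,2.829) = 0.511022 (Erlang-B)
Carried load = a(1 − B) = 2.829·(1 − 0.511022) = 2.829·0.488978 = 1.3833 E

Final: 1.3833 Erlangs


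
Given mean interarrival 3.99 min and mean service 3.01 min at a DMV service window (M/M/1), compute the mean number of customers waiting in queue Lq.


λ = 60/3.99 = 15.0376 /hr
μ = 60/3.01 = 19.9336 /hr
ρ = λ/μ = 15.0376/19.9336 = 0.7544
Lq = ρ²/(1−ρ) = 0.5691/0.2456 = 2.3170

Final: 2.3170


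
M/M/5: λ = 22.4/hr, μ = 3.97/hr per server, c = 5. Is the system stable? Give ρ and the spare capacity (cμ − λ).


Total capacity cμ = 5·3.97 = 19.85/hr
ρ = λ/(cμ) = 22.4/19.85 = 1.1285
Stable ⇔ ρ < 1: NO
Spare capacity = cμ − λ = 19.85 − 22.4 = -2.55/hr

Final: ρ = 1.1285; unstable; margin = -2.55/hr


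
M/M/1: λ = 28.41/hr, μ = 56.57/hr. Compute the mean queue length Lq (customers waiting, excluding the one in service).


ρ = 28.41/56.57 = 0.5022
Lq = ρ²/(1−ρ) = 0.2522/0.4978 = 0.5067

Final: 0.5067


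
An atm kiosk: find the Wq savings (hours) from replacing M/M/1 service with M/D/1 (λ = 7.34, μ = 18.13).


ρ = 7.34/18.13 = 0.4049
Wq(M/M/1) = ρ/(μ−λ) = 0.4049/10.79 = 0.03752 hr
Wq(M/D/1) = ρ/(2(μ−λ)) = 0.01876 hr
Savings = 0.03752 − 0.01876 = 0.01876 hr

Final: 0.01876 hr


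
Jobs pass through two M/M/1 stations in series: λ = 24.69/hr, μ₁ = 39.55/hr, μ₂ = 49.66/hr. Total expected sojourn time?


Each node sees arrival rate λ = 24.69/hr (tandem ⇒ throughput preserved).
W₁ = 1/(μ₁−λ) = 1/(39.55−24.69) = 0.06729 hr
W₂ = 1/(μ₂−λ) = 1/(49.66−24.69) = 0.04005 hr
W_total = W₁ + W₂ = 0.06729 + 0.04005 = 0.10734 hr

Final: 0.10734 hr


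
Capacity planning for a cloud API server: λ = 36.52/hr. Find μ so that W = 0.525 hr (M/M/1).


W = 1/(μ−λ) ⇒ μ − λ = 1/W = 1/0.525 = 1.9048
μ = λ + 1/W = 36.52 + 1.9048 = 38.4248 per hr

Final: 38.4248 /hr


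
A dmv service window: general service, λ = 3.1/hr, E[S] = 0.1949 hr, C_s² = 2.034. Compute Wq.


ρ = λ·E[S] = 3.1·0.1949 = 0.6042
E[S²] = E[S]²(1+C_s²) = 0.1949²·(1+2.034) = 0.115250
Wq = λ·E[S²]/(2(1−ρ)) = 3.1·0.115250/(2·0.3958) = 0.45132 hr

Final: 0.45132 hr


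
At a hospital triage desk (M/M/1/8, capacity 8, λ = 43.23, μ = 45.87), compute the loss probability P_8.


ρ = λ/μ = 43.23/45.87 = 0.9424
P_K = (1−ρ)ρ^K/(1−ρ^(K+1)) = (0.05755·0.622375)/(1 − 0.586555)
= 0.035820/0.413445 = 0.086638

Final: 0.086638


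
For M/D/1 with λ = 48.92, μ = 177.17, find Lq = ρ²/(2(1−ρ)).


ρ = 48.92/177.17 = 0.2761
M/D/1: Lq = ρ²/(2(1−ρ)) = 0.07624/(2·0.7239) = 0.05266

Final: 0.05266


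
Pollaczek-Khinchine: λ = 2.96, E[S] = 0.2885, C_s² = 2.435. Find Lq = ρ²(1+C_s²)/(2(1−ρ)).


ρ = λ·E[S] = 2.96·0.2885 = 0.8540
Lq = ρ²(1+C_s²)/(2(1−ρ)) = 0.7292·(1+2.435)/(2·0.1460)
= 0.7292·3.4350/0.2921 = 8.57630

Final: 8.57630


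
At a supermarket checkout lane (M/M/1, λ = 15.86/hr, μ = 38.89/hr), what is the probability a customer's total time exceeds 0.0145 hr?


W ~ Exponential(μ−λ) for M/M/1.
μ − λ = 38.89 − 15.86 = 23.0300
P(W > t) = e^{−(μ−λ)t} = e^{−0.3339} = 0.716100

Final: 0.716100


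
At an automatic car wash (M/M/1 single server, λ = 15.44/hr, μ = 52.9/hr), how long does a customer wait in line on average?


ρ = 15.44/52.9 = 0.2919
Wq = ρ/(μ−λ) = 0.2919/(52.9 − 15.44) = 0.2919/37.46 = 0.007792 hr

Final: 0.007792 hr


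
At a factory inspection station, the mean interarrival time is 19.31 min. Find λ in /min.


λ = 1/(interarrival time) in consistent units.
1 minute = 1 min, so λ = 1/19.31 = 0.05179 per minute

Final: 0.05179 /min


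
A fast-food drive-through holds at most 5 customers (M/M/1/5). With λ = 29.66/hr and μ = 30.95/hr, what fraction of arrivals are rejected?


ρ = λ/μ = 29.66/30.95 = 0.9583
P_K = (1−ρ)ρ^K/(1−ρ^(K+1)) = (0.04168·0.808263)/(1 − 0.774574)
= 0.033688/0.225426 = 0.149444

Final: 0.149444


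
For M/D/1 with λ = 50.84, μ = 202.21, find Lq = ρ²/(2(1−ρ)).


ρ = 50.84/202.21 = 0.2514
M/D/1: Lq = ρ²/(2(1−ρ)) = 0.06321/(2·0.7486) = 0.04222

Final: 0.04222


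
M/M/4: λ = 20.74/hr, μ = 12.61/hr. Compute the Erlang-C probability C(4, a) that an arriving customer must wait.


a = λ/μ = 1.6447; ρ = a/4 = 0.4112
P₀ = 0.190235 (from M/M/c formula)
C(c,a) = [a^c/(c!(1−ρ))]·P₀ = [7.31770/(24·0.5888)]·0.190235
= 0.51782·0.190235 = 0.098508

Final: 0.098508


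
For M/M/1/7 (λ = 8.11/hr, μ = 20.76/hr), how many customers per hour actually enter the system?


ρ = 0.3907; P_K = (1−ρ)ρ^7/(1−ρ^8) = 0.0008466
λ_eff = λ(1 − P_K) = 8.11·(1 − 0.0008466) = 8.11·0.999153 = 8.1031 /hr

Final: 8.1031 /hr


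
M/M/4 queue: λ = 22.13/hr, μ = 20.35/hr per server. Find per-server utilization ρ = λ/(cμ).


ρ = λ/(cμ) = 22.13/(4·20.35) = 22.13/81.40 = 0.2719

Final: 0.2719


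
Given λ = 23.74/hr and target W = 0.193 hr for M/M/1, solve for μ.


W = 1/(μ−λ) ⇒ μ − λ = 1/W = 1/0.193 = 5.1813
μ = λ + 1/W = 23.74 + 5.1813 = 28.9213 per hr

Final: 28.9213 /hr


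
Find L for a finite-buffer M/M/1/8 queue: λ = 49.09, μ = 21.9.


ρ = 49.09/21.9 = 2.2416
L = ρ[1 − (K+1)ρ^K + Kρ^(K+1)] / [(1−ρ)(1−ρ^(K+1))]
Numerator: 2.2416·(1 − 9·637.369589 + 8·1428.697403) = 12763.966941
Denominator: (-1.2416)·(-1427.697403) = 1772.561296
L = 12763.966941/1772.561296 = 7.2009

Final: 7.2009


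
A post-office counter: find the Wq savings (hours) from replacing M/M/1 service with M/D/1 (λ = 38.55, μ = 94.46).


ρ = 38.55/94.46 = 0.4081
Wq(M/M/1) = ρ/(μ−λ) = 0.4081/55.91 = 0.007299 hr
Wq(M/D/1) = ρ/(2(μ−λ)) = 0.003650 hr
Savings = 0.007299 − 0.003650 = 0.003650 hr

Final: 0.003650 hr


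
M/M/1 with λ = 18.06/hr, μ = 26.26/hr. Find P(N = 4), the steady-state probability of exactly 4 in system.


ρ = 18.06/26.26 = 0.6877
P_n = (1−ρ)·ρ^n = (1 − 0.6877)·0.6877^4 = 0.3123·0.223713 = 0.069857

Final: 0.069857


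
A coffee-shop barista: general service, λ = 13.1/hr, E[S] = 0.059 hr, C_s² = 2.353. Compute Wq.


ρ = λ·E[S] = 13.1·0.059 = 0.7729
E[S²] = E[S]²(1+C_s²) = 0.059²·(1+2.353) = 0.011672
Wq = λ·E[S²]/(2(1−ρ)) = 13.1·0.011672/(2·0.2271) = 0.33664 hr

Final: 0.33664 hr


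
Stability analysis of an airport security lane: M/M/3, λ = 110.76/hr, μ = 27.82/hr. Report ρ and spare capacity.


Total capacity cμ = 3·27.82 = 83.46/hr
ρ = λ/(cμ) = 110.76/83.46 = 1.3271
Stable ⇔ ρ < 1: NO
Spare capacity = cμ − λ = 83.46 − 110.76 = -27.30/hr

Final: ρ = 1.3271; unstable; margin = -27.30/hr


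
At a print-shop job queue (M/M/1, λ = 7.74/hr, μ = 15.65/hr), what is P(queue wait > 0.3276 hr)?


ρ = 7.74/15.65 = 0.4946
P(Wq > t) = ρ·e^{−(μ−λ)t} = 0.4946·e^{−2.5913}
= 0.4946·0.074921 = 0.037054

Final: 0.037054


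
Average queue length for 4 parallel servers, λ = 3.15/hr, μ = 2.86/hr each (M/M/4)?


a = λ/μ = 1.1014; ρ = a/4 = 0.2753
P₀ = 0.331649
Lq = P₀·a^c·ρ / (c!·(1−ρ)²) = 0.331649·1.47156·0.2753/(24·0.52512)
= 0.01066

Final: 0.01066


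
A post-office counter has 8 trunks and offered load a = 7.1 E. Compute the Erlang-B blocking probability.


B(c,a) = (a^c/c!) / Σ_{k=0}^{c} a^k/k!
a^8/8! = 160.157126
Σ terms (k=0..8): 1.00000 + 7.10000 + 25.20500 + 59.65183 + 105.88200 + 150.35245 + 177.91706 + 180.45873 + 160.15713 = 867.724204
B = 160.157126/867.724204 = 0.184571

Final: 0.184571
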